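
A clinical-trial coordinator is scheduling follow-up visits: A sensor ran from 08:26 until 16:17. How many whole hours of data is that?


Start: 08:26
End: 16:17
Hour difference: 16 - 8 = 8 hours
Minute difference: 17 - 26 = -9 minutes
Total minutes: 471
Complete hours: 471 / 60 = 7 (remainder 51)

7


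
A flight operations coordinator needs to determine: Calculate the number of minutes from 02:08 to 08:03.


Start time: 02:08 = 128 minutes from midnight
End time: 08:03 = 483 minutes from midnight
Difference: 483 - 128 = 355 minutes
That is 5 hours and 55 minutes

355


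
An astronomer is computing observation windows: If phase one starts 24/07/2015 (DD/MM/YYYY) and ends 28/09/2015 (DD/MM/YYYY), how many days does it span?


Start date: 2015-07-24
End date: 2015-09-28
Jul 2015: +8 days
Aug 2015: +31 days
Sep 2015: +27 days
Total: 66 days

66


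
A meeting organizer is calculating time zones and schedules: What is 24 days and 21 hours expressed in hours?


Days: 24
Extra hours: 21
Hours per day: 24
Days to hours: 24 x 24 = 576
Total: 576 + 21 = 597

597


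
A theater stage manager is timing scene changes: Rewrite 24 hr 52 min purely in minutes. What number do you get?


Hours: 24
Extra minutes: 52
Minutes per hour: 60
Hours to minutes: 24 x 60 = 1440
Total: 1440 + 52 = 1492

1492


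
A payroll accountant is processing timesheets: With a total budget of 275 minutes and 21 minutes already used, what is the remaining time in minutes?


Total budget: 275 minutes
Time used: 21 minutes
Remaining: 275 - 21 = 254 minutes
Percent used: 7.6%
Percent remaining: 92.4%

254


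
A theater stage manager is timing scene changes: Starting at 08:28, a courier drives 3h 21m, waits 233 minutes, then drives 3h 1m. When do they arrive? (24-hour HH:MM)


Depart: 08:28
Leg 1: +201 min -> 11:49
Layover: +233 min -> 15:42
Leg 2: +181 min -> 18:43
Total travel: 615 minutes = 10h 15m
Arrival: 18:43

18:43


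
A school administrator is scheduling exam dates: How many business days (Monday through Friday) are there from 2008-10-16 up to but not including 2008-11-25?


Start: 2008-10-16 (Thursday)
End (exclusive): 2008-11-25 (Tuesday)
Total calendar days: 40
Full weeks: 40 // 7 = 5 -> 25 weekdays
Remaining 5 days starting on Thursday:
  Thu(w), Fri(w), Sat(-), Sun(-), Mon(w) -> 3 weekdays
Total business days: 25 + 3 = 28

28


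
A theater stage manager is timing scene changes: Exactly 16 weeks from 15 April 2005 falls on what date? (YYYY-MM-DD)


Start: 2005-04-15
Weeks to add: 16
Convert to days: 16 x 7 = 112 days
Add 112 days to 2005-04-15
Result: 2005-08-05

2005-08-05


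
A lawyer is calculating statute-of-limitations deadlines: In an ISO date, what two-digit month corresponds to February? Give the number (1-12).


Calendar month order:
1. January
2. February <--
3. March
February is month number 2

2


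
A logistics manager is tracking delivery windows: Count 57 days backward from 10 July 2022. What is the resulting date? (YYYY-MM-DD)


Start: 2022-07-10
Subtracting 57 days
Days already passed in July: 10
After going back through July: 47 more days to subtract
June 2022: 30 days, 17 remaining
May 2022 has 31 days, need 17
Result: 2022-05-14

2022-05-14


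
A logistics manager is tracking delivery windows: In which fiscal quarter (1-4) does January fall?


Month: January (month 1)
Q1: January-March (months 1-3)
Q2: April-June (months 4-6)
Q3: July-September (months 7-9)
Q4: October-December (months 10-12)
Month 1 falls in Q1

1


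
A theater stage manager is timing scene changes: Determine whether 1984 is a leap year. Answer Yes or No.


Year: 1984
Divisible by 4? 1984 / 4 = 496.0 -> Yes
Divisible by 100? 1984 / 100 = 19.84 -> No
Divisible by 4 but not 100, so it IS a leap year

Yes


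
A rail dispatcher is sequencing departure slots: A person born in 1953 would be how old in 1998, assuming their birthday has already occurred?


Birth year: 1953
Current year: 1998
Age = current year - birth year
Age = 1998 - 1953 = 45

45


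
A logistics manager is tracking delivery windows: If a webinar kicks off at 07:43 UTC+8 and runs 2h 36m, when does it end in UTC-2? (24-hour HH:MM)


Start: 07:43 in UTC+8
Step 1 - add duration:
  minutes: 43 + 36 = 79 (carry 1h)
  hours: 7 + 2 + 1 = 10
  end in UTC+8: 10:19
Step 2 - convert UTC+8 -> UTC-2:
  offset difference: -2 - (8) = -10 hours
  10 + (-10) = 0 -> mod 24 = 0
Result: 00:19 in UTC-2

00:19


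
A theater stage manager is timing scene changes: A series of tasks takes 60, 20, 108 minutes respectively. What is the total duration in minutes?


Durations: 60, 20, 108
Running sum: 60
+ 20 = 80
+ 108 = 188
Total duration: 188 minutes
That is 3 hours and 8 minutes

188


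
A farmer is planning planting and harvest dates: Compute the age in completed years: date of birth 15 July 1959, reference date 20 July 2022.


Birth: 1959-07-15
Reference: 2022-07-20
Year difference: 2022 - 1959 = 63
Has birthday (07-15) occurred by 07-20? Yes
Age in full years: 63

63


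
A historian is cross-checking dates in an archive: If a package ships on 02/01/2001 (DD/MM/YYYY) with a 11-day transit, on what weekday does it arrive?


Start: 2001-01-02 (Tuesday)
Step 1 - find target date: add 11 days
  2001-01-02 + 11 days = 2001-01-13
Step 2 - day of week:
  11 mod 7 = 4
  Tuesday + 4 days -> Saturday
Result: Saturday (2001-01-13)

Saturday


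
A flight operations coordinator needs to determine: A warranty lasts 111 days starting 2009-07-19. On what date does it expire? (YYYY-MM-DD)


Start: 2009-07-19
Adding 111 days
Days remaining in July: 12
After July: 99 days still to add
August 2009: 31 days, 68 remaining
September 2009: 30 days, 38 remaining
October 2009: 31 days, 7 remaining
November 2009 has 30 days, need 7
Result: 2009-11-07

2009-11-07


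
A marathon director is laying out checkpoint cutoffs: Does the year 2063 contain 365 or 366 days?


Year: 2063
Check leap year rules:
Divisible by 4? No
2063 is not a leap year
Days: 365

365


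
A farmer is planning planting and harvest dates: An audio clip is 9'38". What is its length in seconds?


Minutes: 9
Seconds: 38
Convert minutes to seconds: 9 x 60 = 540
Add remaining seconds: 540 + 38 = 578

578


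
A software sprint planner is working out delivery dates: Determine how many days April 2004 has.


Month: April
Year: 2004
April is a 30-day month
Total: 30 days

30


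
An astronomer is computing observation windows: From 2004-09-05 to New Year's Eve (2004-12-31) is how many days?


Start: September 05, 2004
End: December 31, 2004
Days left in September: 25
October: 31
November: 30
December: 31
Sum of remaining months: 92
Total: 25 + 92 = 117

117


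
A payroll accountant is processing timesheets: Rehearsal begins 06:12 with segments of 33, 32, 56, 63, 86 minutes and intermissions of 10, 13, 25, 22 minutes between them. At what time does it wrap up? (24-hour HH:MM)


Start: 06:12 = 372 min from midnight
  after task 1 (33 min): 06:45
  after break (10 min): 06:55
  after task 2 (32 min): 07:27
  after break (13 min): 07:40
  after task 3 (56 min): 08:36
  after break (25 min): 09:01
  after task 4 (63 min): 10:04
  after break (22 min): 10:26
  after task 5 (86 min): 11:52
Total elapsed: 340 minutes
End time: 11:52

11:52


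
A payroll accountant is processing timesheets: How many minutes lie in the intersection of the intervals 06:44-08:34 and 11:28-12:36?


Interval A: [404, 514] minutes from midnight
Interval B: [688, 756] minutes from midnight
Overlap start = max(404, 688) = 688
Overlap end = min(514, 756) = 514
End <= start, so the intervals do not overlap: 0 minutes

0


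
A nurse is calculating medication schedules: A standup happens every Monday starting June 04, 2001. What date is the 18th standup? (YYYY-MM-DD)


First occurrence: 2001-06-04 (occurrence 1)
Each occurrence is 7 days after the previous.
Occurrence 18 is 17 weeks after the first.
17 weeks = 119 days
2001-06-04 + 119 days = 2001-10-01

2001-10-01


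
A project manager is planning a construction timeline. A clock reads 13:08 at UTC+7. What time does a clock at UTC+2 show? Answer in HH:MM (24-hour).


Local time: 13:08 at UTC+7 (offset 7h)
Target zone: UTC+2 (offset 2h)
Difference: 2 - (7) = -5 hours
Calculation: 13 + (-5) = 8
Result: 08:08

08:08


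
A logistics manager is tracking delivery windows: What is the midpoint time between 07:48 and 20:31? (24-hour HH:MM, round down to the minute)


Start time: 07:48 = 468 minutes from midnight
End time: 20:31 = 1231 minutes from midnight
Sum: 468 + 1231 = 1699
Midpoint: 1699 / 2 = 849 minutes
Convert: 849 / 60 = 14 hours, 9 minutes
Result: 14:09

14:09


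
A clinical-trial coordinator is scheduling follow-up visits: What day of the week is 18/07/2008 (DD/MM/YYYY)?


Date: 2008-07-18
January 1, 2008 is a Tuesday
Day of year: 200
Offset from Jan 1: 199 days
199 mod 7 = 3
Result: Friday

Friday


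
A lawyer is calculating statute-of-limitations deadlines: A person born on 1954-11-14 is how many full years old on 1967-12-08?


Birth: 1954-11-14
Reference: 1967-12-08
Year difference: 1967 - 1954 = 13
Has birthday (11-14) occurred by 12-08? Yes
Age in full years: 13

13


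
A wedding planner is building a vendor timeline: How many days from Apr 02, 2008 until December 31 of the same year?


Start: April 02, 2008
End: December 31, 2008
Days left in April: 28
May: 31
June: 30
July: 31
August: 31
... plus remaining months
Sum of remaining months: 245
Total: 28 + 245 = 273

273


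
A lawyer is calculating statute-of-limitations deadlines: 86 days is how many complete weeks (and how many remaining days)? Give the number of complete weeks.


Total days: 86
Days per week: 7
Division: 86 / 7 = 12 remainder 2
Complete weeks: 12
Remaining days: 2

12


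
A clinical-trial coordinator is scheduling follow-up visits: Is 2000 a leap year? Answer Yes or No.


Year: 2000
Divisible by 4? 2000 / 4 = 500.0 -> Yes
Divisible by 100? 2000 / 100 = 20.0 -> Yes
Divisible by 400? 2000 / 400 = 5.0 -> Yes
Divisible by 400, so it IS a leap year

Yes


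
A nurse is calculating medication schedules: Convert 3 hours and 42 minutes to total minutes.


Hours: 3
Minutes: 42
Convert hours to minutes: 3 x 60 = 180
Add remaining minutes: 180 + 42 = 222

222


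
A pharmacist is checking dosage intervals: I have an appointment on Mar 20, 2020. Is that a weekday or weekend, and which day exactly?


Date: 2020-03-20
January 1, 2020 is a Wednesday
Day of year: 80
Offset from Jan 1: 79 days
79 mod 7 = 2
Result: Friday

Friday


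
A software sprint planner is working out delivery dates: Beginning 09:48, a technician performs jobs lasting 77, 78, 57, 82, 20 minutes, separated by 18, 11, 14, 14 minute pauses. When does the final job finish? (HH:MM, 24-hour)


Start: 09:48 = 588 min from midnight
  after task 1 (77 min): 11:05
  after break (18 min): 11:23
  after task 2 (78 min): 12:41
  after break (11 min): 12:52
  after task 3 (57 min): 13:49
  after break (14 min): 14:03
  after task 4 (82 min): 15:25
  after break (14 min): 15:39
  after task 5 (20 min): 15:59
Total elapsed: 371 minutes
End time: 15:59

15:59


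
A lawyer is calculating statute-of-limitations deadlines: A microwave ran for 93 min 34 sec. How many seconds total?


Minutes: 93
Extra seconds: 34
Seconds per minute: 60
Minutes to seconds: 93 x 60 = 5580
Total: 5580 + 34 = 5614

5614


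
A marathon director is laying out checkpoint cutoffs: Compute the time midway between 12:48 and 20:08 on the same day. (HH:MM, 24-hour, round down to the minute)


Start time: 12:48 = 768 minutes from midnight
End time: 20:08 = 1208 minutes from midnight
Sum: 768 + 1208 = 1976
Midpoint: 1976 / 2 = 988 minutes
Convert: 988 / 60 = 16 hours, 28 minutes
Result: 16:28

16:28


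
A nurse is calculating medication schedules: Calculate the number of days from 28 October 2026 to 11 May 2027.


Start date: 2026-10-28
End date: 2027-05-11
Oct 2026: +4 days
Nov 2026: +30 days
Dec 2026: +31 days
... (5 more months)
Total: 195 days

195


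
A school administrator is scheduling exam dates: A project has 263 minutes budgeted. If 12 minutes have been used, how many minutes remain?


Total budget: 263 minutes
Time used: 12 minutes
Remaining: 263 - 12 = 251 minutes
Percent used: 4.6%
Percent remaining: 95.4%

251


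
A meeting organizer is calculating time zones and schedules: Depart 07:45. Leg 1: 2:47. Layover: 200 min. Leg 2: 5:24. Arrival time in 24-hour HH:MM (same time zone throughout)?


Depart: 07:45
Leg 1: +167 min -> 10:32
Layover: +200 min -> 13:52
Leg 2: +324 min -> 19:16
Total travel: 691 minutes = 11h 31m
Arrival: 19:16

19:16


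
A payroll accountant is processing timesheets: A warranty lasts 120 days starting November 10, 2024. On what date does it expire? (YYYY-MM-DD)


Start: 2024-11-10
Adding 120 days
Days remaining in November: 20
After November: 100 days still to add
December 2024: 31 days, 69 remaining
January 2025: 31 days, 38 remaining
February 2025: 28 days, 10 remaining
March 2025 has 31 days, need 10
Result: 2025-03-10

2025-03-10


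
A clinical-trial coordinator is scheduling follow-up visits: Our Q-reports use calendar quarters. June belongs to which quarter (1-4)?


Month: June (month 6)
Q1: January-March (months 1-3)
Q2: April-June (months 4-6)
Q3: July-September (months 7-9)
Q4: October-December (months 10-12)
Month 6 falls in Q2

2


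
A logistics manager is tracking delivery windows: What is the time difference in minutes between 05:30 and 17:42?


Start time: 05:30 = 330 minutes from midnight
End time: 17:42 = 1062 minutes from midnight
Difference: 1062 - 330 = 732 minutes
That is 12 hours and 12 minutes

732


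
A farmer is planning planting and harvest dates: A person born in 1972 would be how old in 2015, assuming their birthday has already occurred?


Birth year: 1972
Current year: 2015
Age = current year - birth year
Age = 2015 - 1972 = 43

43


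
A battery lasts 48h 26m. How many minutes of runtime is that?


Hours: 48
Extra minutes: 26
Minutes per hour: 60
Hours to minutes: 48 x 60 = 2880
Total: 2880 + 26 = 2906

2906


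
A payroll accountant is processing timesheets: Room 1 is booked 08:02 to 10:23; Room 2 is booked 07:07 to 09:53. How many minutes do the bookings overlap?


Interval A: [482, 623] minutes from midnight
Interval B: [427, 593] minutes from midnight
Overlap start = max(482, 427) = 482
Overlap end = min(623, 593) = 593
Overlap = 593 - 482 = 111 minutes

111


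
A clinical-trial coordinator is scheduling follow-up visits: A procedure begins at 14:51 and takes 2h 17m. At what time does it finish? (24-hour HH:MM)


Start time: 14:51
Adding: 2 hours 17 minutes
Minutes: 51 + 17 = 68
Minute overflow: 68 >= 60, so carry 1 hour, minutes = 8
Hours: 14 + 2 + 1 = 17
Result: 17:08

17:08


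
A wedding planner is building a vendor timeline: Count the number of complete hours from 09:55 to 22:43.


Start: 09:55
End: 22:43
Hour difference: 22 - 9 = 13 hours
Minute difference: 43 - 55 = -12 minutes
Total minutes: 768
Complete hours: 768 / 60 = 12 (remainder 48)

12


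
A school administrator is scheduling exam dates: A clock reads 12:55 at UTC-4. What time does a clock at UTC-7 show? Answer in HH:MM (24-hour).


Local time: 12:55 at UTC-4 (offset -4h)
Target zone: UTC-7 (offset -7h)
Difference: -7 - (-4) = -3 hours
Calculation: 12 + (-3) = 9
Result: 09:55

09:55


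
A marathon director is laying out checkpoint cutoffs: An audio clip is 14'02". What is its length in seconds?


Minutes: 14
Seconds: 2
Convert minutes to seconds: 14 x 60 = 840
Add remaining seconds: 840 + 2 = 842

842


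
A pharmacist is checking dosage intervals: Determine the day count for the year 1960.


Year: 1960
Check leap year rules:
Divisible by 4? Yes
Divisible by 100? No
1960 is a leap year
Days: 366

366


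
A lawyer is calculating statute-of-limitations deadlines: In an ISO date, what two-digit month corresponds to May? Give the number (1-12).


Calendar month order:
4. April
5. May <--
6. June
May is month number 5

5


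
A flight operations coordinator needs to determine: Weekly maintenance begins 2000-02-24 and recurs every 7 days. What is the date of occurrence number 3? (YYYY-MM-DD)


First occurrence: 2000-02-24 (occurrence 1)
Each occurrence is 7 days after the previous.
Occurrence 3 is 2 weeks after the first.
2 weeks = 14 days
2000-02-24 + 14 days = 2000-03-09

2000-03-09


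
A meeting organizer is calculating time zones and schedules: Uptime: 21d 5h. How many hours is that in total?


Days: 21
Extra hours: 5
Hours per day: 24
Days to hours: 21 x 24 = 504
Total: 504 + 5 = 509

509


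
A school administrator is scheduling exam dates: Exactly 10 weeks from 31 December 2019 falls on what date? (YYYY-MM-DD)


Start: 2019-12-31
Weeks to add: 10
Convert to days: 10 x 7 = 70 days
Add 70 days to 2019-12-31
Result: 2020-03-10

2020-03-10


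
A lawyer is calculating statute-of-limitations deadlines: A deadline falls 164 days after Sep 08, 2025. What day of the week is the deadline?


Start: 2025-09-08 (Monday)
Step 1 - find target date: add 164 days
  2025-09-08 + 164 days = 2026-02-19
Step 2 - day of week:
  164 mod 7 = 3
  Monday + 3 days -> Thursday
Result: Thursday (2026-02-19)

Thursday


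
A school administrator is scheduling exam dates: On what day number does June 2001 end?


Month: June
Year: 2001
June is a 30-day month
Total: 30 days

30


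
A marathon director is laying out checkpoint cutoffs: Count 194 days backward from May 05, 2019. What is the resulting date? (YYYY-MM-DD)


Start: 2019-05-05
Subtracting 194 days
Days already passed in May: 5
After going back through May: 189 more days to subtract
April 2019: 30 days, 159 remaining
March 2019: 31 days, 128 remaining
February 2019: 28 days, 100 remaining
January 2019: 31 days, 69 remaining
Result: 2018-10-23

2018-10-23


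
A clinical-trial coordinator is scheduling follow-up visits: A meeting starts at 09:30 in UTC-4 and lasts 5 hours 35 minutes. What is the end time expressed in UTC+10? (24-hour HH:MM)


Start: 09:30 in UTC-4
Step 1 - add duration:
  minutes: 30 + 35 = 65 (carry 1h)
  hours: 9 + 5 + 1 = 15
  end in UTC-4: 15:05
Step 2 - convert UTC-4 -> UTC+10:
  offset difference: 10 - (-4) = 14 hours
  15 + (14) = 29 -> mod 24 = 5
Result: 05:05 in UTC+10

05:05


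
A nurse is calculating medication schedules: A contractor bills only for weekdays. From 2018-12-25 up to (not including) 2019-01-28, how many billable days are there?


Start: 2018-12-25 (Tuesday)
End (exclusive): 2019-01-28 (Monday)
Total calendar days: 34
Full weeks: 34 // 7 = 4 -> 20 weekdays
Remaining 6 days starting on Tuesday:
  Tue(w), Wed(w), Thu(w), Fri(w), Sat(-), Sun(-) -> 4 weekdays
Total business days: 20 + 4 = 24

24


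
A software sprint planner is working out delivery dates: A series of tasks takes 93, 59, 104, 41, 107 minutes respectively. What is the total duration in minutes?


Durations: 93, 59, 104, 41, 107
Running sum: 93
+ 59 = 152
+ 104 = 256
+ 41 = 297
+ 107 = 404
Total duration: 404 minutes
That is 6 hours and 44 minutes

404


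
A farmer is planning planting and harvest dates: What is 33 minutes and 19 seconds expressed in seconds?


Minutes: 33
Extra seconds: 19
Seconds per minute: 60
Minutes to seconds: 33 x 60 = 1980
Total: 1980 + 19 = 1999

1999


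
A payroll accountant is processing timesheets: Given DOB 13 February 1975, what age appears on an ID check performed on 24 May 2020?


Birth: 1975-02-13
Reference: 2020-05-24
Year difference: 2020 - 1975 = 45
Has birthday (02-13) occurred by 05-24? Yes
Age in full years: 45

45


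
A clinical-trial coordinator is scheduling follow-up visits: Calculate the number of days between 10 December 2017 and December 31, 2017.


Start: December 10, 2017
End: December 31, 2017
Days left in December: 21
Total: 21 days

21


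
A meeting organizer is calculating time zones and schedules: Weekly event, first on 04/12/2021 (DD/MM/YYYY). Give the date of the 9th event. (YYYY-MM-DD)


First occurrence: 2021-12-04 (occurrence 1)
Each occurrence is 7 days after the previous.
Occurrence 9 is 8 weeks after the first.
8 weeks = 56 days
2021-12-04 + 56 days = 2022-01-29

2022-01-29


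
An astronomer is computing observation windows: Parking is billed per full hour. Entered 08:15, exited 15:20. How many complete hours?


Start: 08:15
End: 15:20
Hour difference: 15 - 8 = 7 hours
Minute difference: 20 - 15 = 5 minutes
Total minutes: 425
Complete hours: 425 / 60 = 7 (remainder 5)

7


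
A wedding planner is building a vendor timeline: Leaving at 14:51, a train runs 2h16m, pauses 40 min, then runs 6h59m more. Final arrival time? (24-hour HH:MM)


Depart: 14:51
Leg 1: +136 min -> 17:07
Layover: +40 min -> 17:47
Leg 2: +419 min -> 00:46
Total travel: 595 minutes = 9h 55m
Arrival: 00:46

00:46


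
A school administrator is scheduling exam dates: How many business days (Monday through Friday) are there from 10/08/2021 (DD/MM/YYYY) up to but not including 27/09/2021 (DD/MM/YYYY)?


Start: 2021-08-10 (Tuesday)
End (exclusive): 2021-09-27 (Monday)
Total calendar days: 48
Full weeks: 48 // 7 = 6 -> 30 weekdays
Remaining 6 days starting on Tuesday:
  Tue(w), Wed(w), Thu(w), Fri(w), Sat(-), Sun(-) -> 4 weekdays
Total business days: 30 + 4 = 34

34


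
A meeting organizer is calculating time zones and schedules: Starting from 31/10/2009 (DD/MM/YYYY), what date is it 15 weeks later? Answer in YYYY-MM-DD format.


Start: 2009-10-31
Weeks to add: 15
Convert to days: 15 x 7 = 105 days
Add 105 days to 2009-10-31
Result: 2010-02-13

2010-02-13


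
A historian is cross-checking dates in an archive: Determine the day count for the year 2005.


Year: 2005
Check leap year rules:
Divisible by 4? No
2005 is not a leap year
Days: 365

365


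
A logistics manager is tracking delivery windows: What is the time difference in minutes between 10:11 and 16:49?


Start time: 10:11 = 611 minutes from midnight
End time: 16:49 = 1009 minutes from midnight
Difference: 1009 - 611 = 398 minutes
That is 6 hours and 38 minutes

398


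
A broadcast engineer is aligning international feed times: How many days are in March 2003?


Month: March
Year: 2003
March is a 31-day month
Total: 31 days

31


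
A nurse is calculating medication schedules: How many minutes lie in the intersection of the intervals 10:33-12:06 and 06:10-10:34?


Interval A: [633, 726] minutes from midnight
Interval B: [370, 634] minutes from midnight
Overlap start = max(633, 370) = 633
Overlap end = min(726, 634) = 634
Overlap = 634 - 633 = 1 minutes

1


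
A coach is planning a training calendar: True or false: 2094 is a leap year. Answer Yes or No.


Year: 2094
Divisible by 4? 2094 / 4 = 523.5 -> No
Not divisible by 4, so NOT a leap year

No


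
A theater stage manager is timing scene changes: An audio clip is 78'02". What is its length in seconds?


Minutes: 78
Seconds: 2
Convert minutes to seconds: 78 x 60 = 4680
Add remaining seconds: 4680 + 2 = 4682

4682


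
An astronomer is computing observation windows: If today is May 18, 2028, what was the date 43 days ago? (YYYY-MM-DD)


Start: 2028-05-18
Subtracting 43 days
Days already passed in May: 18
After going back through May: 25 more days to subtract
April 2028 has 30 days, need 25
Result: 2028-04-05

2028-04-05


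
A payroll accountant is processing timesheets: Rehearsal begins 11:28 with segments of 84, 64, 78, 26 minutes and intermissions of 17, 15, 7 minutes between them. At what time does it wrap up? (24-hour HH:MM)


Start: 11:28 = 688 min from midnight
  after task 1 (84 min): 12:52
  after break (17 min): 13:09
  after task 2 (64 min): 14:13
  after break (15 min): 14:28
  after task 3 (78 min): 15:46
  after break (7 min): 15:53
  after task 4 (26 min): 16:19
Total elapsed: 291 minutes
End time: 16:19

16:19


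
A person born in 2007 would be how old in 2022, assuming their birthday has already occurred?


Birth year: 2007
Current year: 2022
Age = current year - birth year
Age = 2022 - 2007 = 15

15


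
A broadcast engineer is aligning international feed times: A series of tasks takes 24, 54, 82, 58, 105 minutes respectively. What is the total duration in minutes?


Durations: 24, 54, 82, 58, 105
Running sum: 24
+ 54 = 78
+ 82 = 160
+ 58 = 218
+ 105 = 323
Total duration: 323 minutes
That is 5 hours and 23 minutes

323


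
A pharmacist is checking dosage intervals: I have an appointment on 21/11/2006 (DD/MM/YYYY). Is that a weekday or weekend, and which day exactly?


Date: 2006-11-21
January 1, 2006 is a Sunday
Day of year: 325
Offset from Jan 1: 324 days
324 mod 7 = 2
Result: Tuesday

Tuesday


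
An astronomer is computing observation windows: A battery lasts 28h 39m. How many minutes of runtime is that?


Hours: 28
Extra minutes: 39
Minutes per hour: 60
Hours to minutes: 28 x 60 = 1680
Total: 1680 + 39 = 1719

1719


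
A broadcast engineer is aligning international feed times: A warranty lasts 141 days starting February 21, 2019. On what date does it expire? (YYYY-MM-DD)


Start: 2019-02-21
Adding 141 days
Days remaining in February: 7
After February: 134 days still to add
March 2019: 31 days, 103 remaining
April 2019: 30 days, 73 remaining
May 2019: 31 days, 42 remaining
June 2019: 30 days, 12 remaining
Result: 2019-07-12

2019-07-12


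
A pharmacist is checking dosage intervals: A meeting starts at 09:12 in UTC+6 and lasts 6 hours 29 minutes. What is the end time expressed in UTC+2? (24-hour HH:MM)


Start: 09:12 in UTC+6
Step 1 - add duration:
  minutes: 12 + 29 = 41
  hours: 9 + 6 + 0 = 15
  end in UTC+6: 15:41
Step 2 - convert UTC+6 -> UTC+2:
  offset difference: 2 - (6) = -4 hours
  15 + (-4) = 11 -> mod 24 = 11
Result: 11:41 in UTC+2

11:41


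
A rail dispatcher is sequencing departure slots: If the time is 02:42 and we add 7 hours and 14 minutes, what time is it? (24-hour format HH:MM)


Start time: 02:42
Adding: 7 hours 14 minutes
Minutes: 42 + 14 = 56
Hours: 2 + 7 + 0 = 9
Result: 09:56

09:56


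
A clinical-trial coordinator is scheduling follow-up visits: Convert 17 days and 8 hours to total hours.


Days: 17
Extra hours: 8
Hours per day: 24
Days to hours: 17 x 24 = 408
Total: 408 + 8 = 416

416


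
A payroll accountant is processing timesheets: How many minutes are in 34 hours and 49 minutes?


Hours: 34
Minutes: 49
Convert hours to minutes: 34 x 60 = 2040
Add remaining minutes: 2040 + 49 = 2089

2089


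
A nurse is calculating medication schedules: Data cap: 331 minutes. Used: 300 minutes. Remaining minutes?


Total budget: 331 minutes
Time used: 300 minutes
Remaining: 331 - 300 = 31 minutes
Percent used: 90.6%
Percent remaining: 9.4%

31


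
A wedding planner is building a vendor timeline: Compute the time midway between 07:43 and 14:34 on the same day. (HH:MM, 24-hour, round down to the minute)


Start time: 07:43 = 463 minutes from midnight
End time: 14:34 = 874 minutes from midnight
Sum: 463 + 874 = 1337
Midpoint: 1337 / 2 = 668 minutes
Convert: 668 / 60 = 11 hours, 8 minutes
Result: 11:08

11:08


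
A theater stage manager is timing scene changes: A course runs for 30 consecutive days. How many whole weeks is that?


Total days: 30
Days per week: 7
Division: 30 / 7 = 4 remainder 2
Complete weeks: 4
Remaining days: 2

4


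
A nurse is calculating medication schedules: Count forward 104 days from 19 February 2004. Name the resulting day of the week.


Start: 2004-02-19 (Thursday)
Step 1 - find target date: add 104 days
  2004-02-19 + 104 days = 2004-06-02
Step 2 - day of week:
  104 mod 7 = 6
  Thursday + 6 days -> Wednesday
Result: Wednesday (2004-06-02)

Wednesday


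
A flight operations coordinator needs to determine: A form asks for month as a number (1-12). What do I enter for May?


Calendar month order:
4. April
5. May <--
6. June
May is month number 5

5


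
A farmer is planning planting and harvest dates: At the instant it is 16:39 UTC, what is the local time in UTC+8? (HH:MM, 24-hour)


Local time: 16:39 at UTC (offset 0h)
Target zone: UTC+8 (offset 8h)
Difference: 8 - (0) = 8 hours
Calculation: 16 + (8) = 24
Wraparound: (24) mod 24 = 0
Result: 00:39

00:39


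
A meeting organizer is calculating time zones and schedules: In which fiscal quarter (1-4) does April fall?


Month: April (month 4)
Q1: January-March (months 1-3)
Q2: April-June (months 4-6)
Q3: July-September (months 7-9)
Q4: October-December (months 10-12)
Month 4 falls in Q2

2


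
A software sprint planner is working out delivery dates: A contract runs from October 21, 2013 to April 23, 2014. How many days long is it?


Start date: 2013-10-21
End date: 2014-04-23
Oct 2013: +11 days
Nov 2013: +30 days
Dec 2013: +31 days
... (4 more months)
Total: 184 days

184


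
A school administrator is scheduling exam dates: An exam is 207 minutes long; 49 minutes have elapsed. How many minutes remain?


Total budget: 207 minutes
Time used: 49 minutes
Remaining: 207 - 49 = 158 minutes
Percent used: 23.7%
Percent remaining: 76.3%

158


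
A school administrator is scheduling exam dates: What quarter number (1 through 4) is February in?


Month: February (month 2)
Q1: January-March (months 1-3)
Q2: April-June (months 4-6)
Q3: July-September (months 7-9)
Q4: October-December (months 10-12)
Month 2 falls in Q1

1


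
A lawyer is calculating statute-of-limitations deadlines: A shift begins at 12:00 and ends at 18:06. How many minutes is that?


Start time: 12:00 = 720 minutes from midnight
End time: 18:06 = 1086 minutes from midnight
Difference: 1086 - 720 = 366 minutes
That is 6 hours and 6 minutes

366


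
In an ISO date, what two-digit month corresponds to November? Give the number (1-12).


Calendar month order:
10. October
11. November <--
12. December
November is month number 11

11


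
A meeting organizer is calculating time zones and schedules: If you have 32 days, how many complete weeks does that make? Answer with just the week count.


Total days: 32
Days per week: 7
Division: 32 / 7 = 4 remainder 4
Complete weeks: 4
Remaining days: 4

4


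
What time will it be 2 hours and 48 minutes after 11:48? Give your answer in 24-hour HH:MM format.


Start time: 11:48
Adding: 2 hours 48 minutes
Minutes: 48 + 48 = 96
Minute overflow: 96 >= 60, so carry 1 hour, minutes = 36
Hours: 11 + 2 + 1 = 14
Result: 14:36

14:36


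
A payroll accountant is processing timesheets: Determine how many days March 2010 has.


Month: March
Year: 2010
March is a 31-day month
Total: 31 days

31


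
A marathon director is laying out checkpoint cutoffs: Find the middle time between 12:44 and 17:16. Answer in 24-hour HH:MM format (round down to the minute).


Start time: 12:44 = 764 minutes from midnight
End time: 17:16 = 1036 minutes from midnight
Sum: 764 + 1036 = 1800
Midpoint: 1800 / 2 = 900 minutes
Convert: 900 / 60 = 15 hours, 0 minutes
Result: 15:00

15:00


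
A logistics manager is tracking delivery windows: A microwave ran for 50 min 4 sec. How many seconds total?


Minutes: 50
Extra seconds: 4
Seconds per minute: 60
Minutes to seconds: 50 x 60 = 3000
Total: 3000 + 4 = 3004

3004


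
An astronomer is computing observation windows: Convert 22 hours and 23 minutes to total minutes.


Hours: 22
Extra minutes: 23
Minutes per hour: 60
Hours to minutes: 22 x 60 = 1320
Total: 1320 + 23 = 1343

1343


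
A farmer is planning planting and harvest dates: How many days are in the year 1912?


Year: 1912
Check leap year rules:
Divisible by 4? Yes
Divisible by 100? No
1912 is a leap year
Days: 366

366


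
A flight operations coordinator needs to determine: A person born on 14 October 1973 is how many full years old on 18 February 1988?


Birth: 1973-10-14
Reference: 1988-02-18
Year difference: 1988 - 1973 = 15
Has birthday (10-14) occurred by 02-18? No
Birthday not yet reached this year -> subtract 1
Age in full years: 14

14


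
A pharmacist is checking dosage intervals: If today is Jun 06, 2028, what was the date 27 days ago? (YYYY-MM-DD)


Start: 2028-06-06
Subtracting 27 days
Days already passed in June: 6
After going back through June: 21 more days to subtract
May 2028 has 31 days, need 21
Result: 2028-05-10

2028-05-10


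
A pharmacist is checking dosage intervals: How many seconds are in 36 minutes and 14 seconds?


Minutes: 36
Seconds: 14
Convert minutes to seconds: 36 x 60 = 2160
Add remaining seconds: 2160 + 14 = 2174

2174


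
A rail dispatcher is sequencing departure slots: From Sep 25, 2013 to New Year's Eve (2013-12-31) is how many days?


Start: September 25, 2013
End: December 31, 2013
Days left in September: 5
October: 31
November: 30
December: 31
Sum of remaining months: 92
Total: 5 + 92 = 97

97


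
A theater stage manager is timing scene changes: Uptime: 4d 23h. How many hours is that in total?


Days: 4
Extra hours: 23
Hours per day: 24
Days to hours: 4 x 24 = 96
Total: 96 + 23 = 119

119


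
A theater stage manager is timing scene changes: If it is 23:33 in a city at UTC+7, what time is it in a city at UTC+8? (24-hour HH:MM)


Local time: 23:33 at UTC+7 (offset 7h)
Target zone: UTC+8 (offset 8h)
Difference: 8 - (7) = 1 hours
Calculation: 23 + (1) = 24
Wraparound: (24) mod 24 = 0
Result: 00:33

00:33


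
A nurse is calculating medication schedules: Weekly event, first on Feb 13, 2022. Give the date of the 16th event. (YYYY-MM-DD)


First occurrence: 2022-02-13 (occurrence 1)
Each occurrence is 7 days after the previous.
Occurrence 16 is 15 weeks after the first.
15 weeks = 105 days
2022-02-13 + 105 days = 2022-05-29

2022-05-29


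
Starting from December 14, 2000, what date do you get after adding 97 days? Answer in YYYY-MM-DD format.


Start: 2000-12-14
Adding 97 days
Days remaining in December: 17
After December: 80 days still to add
January 2001: 31 days, 49 remaining
February 2001: 28 days, 21 remaining
March 2001 has 31 days, need 21
Result: 2001-03-21

2001-03-21


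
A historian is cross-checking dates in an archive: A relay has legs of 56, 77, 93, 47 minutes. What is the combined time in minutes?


Durations: 56, 77, 93, 47
Running sum: 56
+ 77 = 133
+ 93 = 226
+ 47 = 273
Total duration: 273 minutes
That is 4 hours and 33 minutes

273


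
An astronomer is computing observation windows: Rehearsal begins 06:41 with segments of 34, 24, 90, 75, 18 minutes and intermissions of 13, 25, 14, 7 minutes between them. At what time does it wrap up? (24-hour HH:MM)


Start: 06:41 = 401 min from midnight
  after task 1 (34 min): 07:15
  after break (13 min): 07:28
  after task 2 (24 min): 07:52
  after break (25 min): 08:17
  after task 3 (90 min): 09:47
  after break (14 min): 10:01
  after task 4 (75 min): 11:16
  after break (7 min): 11:23
  after task 5 (18 min): 11:41
Total elapsed: 300 minutes
End time: 11:41

11:41


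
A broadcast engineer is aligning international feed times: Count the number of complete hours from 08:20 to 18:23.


Start: 08:20
End: 18:23
Hour difference: 18 - 8 = 10 hours
Minute difference: 23 - 20 = 3 minutes
Total minutes: 603
Complete hours: 603 / 60 = 10 (remainder 3)

10


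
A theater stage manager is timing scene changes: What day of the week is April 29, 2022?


Date: 2022-04-29
January 1, 2022 is a Saturday
Day of year: 119
Offset from Jan 1: 118 days
118 mod 7 = 6
Result: Friday

Friday


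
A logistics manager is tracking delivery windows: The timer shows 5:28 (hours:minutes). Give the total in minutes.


Hours: 5
Minutes: 28
Convert hours to minutes: 5 x 60 = 300
Add remaining minutes: 300 + 28 = 328

328


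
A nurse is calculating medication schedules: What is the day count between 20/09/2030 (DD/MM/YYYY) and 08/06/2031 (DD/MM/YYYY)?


Start date: 2030-09-20
End date: 2031-06-08
Sep 2030: +11 days
Oct 2030: +31 days
Nov 2030: +30 days
... (7 more months)
Total: 261 days

261


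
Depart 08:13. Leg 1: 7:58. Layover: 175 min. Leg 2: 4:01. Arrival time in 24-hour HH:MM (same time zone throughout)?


Depart: 08:13
Leg 1: +478 min -> 16:11
Layover: +175 min -> 19:06
Leg 2: +241 min -> 23:07
Total travel: 894 minutes = 14h 54m
Arrival: 23:07

23:07


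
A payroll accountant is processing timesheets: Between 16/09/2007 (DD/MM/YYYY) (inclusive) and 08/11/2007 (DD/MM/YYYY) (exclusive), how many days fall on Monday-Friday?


Start: 2007-09-16 (Sunday)
End (exclusive): 2007-11-08 (Thursday)
Total calendar days: 53
Full weeks: 53 // 7 = 7 -> 35 weekdays
Remaining 4 days starting on Sunday:
  Sun(-), Mon(w), Tue(w), Wed(w) -> 3 weekdays
Total business days: 35 + 3 = 38

38


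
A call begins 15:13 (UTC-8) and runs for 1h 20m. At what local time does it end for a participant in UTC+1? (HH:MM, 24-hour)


Start: 15:13 in UTC-8
Step 1 - add duration:
  minutes: 13 + 20 = 33
  hours: 15 + 1 + 0 = 16
  end in UTC-8: 16:33
Step 2 - convert UTC-8 -> UTC+1:
  offset difference: 1 - (-8) = 9 hours
  16 + (9) = 25 -> mod 24 = 1
Result: 01:33 in UTC+1

01:33


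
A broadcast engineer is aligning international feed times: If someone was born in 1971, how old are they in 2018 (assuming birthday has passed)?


Birth year: 1971
Current year: 2018
Age = current year - birth year
Age = 2018 - 1971 = 47

47


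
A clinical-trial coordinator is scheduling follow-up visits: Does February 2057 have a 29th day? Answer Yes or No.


Year: 2057
Divisible by 4? 2057 / 4 = 514.25 -> No
Not divisible by 4, so NOT a leap year

No


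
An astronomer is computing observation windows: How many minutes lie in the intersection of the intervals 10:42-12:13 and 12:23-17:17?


Interval A: [642, 733] minutes from midnight
Interval B: [743, 1037] minutes from midnight
Overlap start = max(642, 743) = 743
Overlap end = min(733, 1037) = 733
End <= start, so the intervals do not overlap: 0 minutes

0


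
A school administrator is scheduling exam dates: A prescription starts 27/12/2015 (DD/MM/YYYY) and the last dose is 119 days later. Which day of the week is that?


Start: 2015-12-27 (Sunday)
Step 1 - find target date: add 119 days
  2015-12-27 + 119 days = 2016-04-24
Step 2 - day of week:
  119 mod 7 = 0
  Sunday + 0 days -> Sunday
Result: Sunday (2016-04-24)

Sunday


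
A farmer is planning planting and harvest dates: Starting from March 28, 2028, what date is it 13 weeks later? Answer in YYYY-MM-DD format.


Start: 2028-03-28
Weeks to add: 13
Convert to days: 13 x 7 = 91 days
Add 91 days to 2028-03-28
Result: 2028-06-27

2028-06-27


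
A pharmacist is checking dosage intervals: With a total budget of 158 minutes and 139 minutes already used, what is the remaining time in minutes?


Total budget: 158 minutes
Time used: 139 minutes
Remaining: 158 - 139 = 19 minutes
Percent used: 88.0%
Percent remaining: 12.0%

19


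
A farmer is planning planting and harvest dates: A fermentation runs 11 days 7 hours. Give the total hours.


Days: 11
Extra hours: 7
Hours per day: 24
Days to hours: 11 x 24 = 264
Total: 264 + 7 = 271

271


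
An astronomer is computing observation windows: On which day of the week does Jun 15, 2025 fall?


Date: 2025-06-15
January 1, 2025 is a Wednesday
Day of year: 166
Offset from Jan 1: 165 days
165 mod 7 = 4
Result: Sunday

Sunday


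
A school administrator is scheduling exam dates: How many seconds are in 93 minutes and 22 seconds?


Minutes: 93
Extra seconds: 22
Seconds per minute: 60
Minutes to seconds: 93 x 60 = 5580
Total: 5580 + 22 = 5602

5602


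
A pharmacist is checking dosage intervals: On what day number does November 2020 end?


Month: November
Year: 2020
November is a 30-day month
Total: 30 days

30


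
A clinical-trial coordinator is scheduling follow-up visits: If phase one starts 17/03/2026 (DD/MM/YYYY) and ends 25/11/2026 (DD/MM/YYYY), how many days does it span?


Start date: 2026-03-17
End date: 2026-11-25
Mar 2026: +15 days
Apr 2026: +30 days
May 2026: +31 days
... (6 more months)
Total: 253 days

253
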